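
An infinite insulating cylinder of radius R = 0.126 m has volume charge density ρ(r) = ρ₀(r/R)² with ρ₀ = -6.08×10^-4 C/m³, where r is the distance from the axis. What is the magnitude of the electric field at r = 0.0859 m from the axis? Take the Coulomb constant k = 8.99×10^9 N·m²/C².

Coaxial Gaussian cylinder, radius r = 0.0859 m, length L (r < R).
Integrating ρ over the cross-section to radius r: λ_enc = (2πρ₀/R²) ∫₀^r r'^3 dr' = 2πρ₀ r^4/(4·R²) = -3.275e-6 C/m.
Since E is radial and uniform over the curved surface, Φ = E·2πrL = Q_enc/ε₀ = λ_enc L/ε₀.
E = 2k|λ_enc|/r = 2(8.99×10^9)(3.275×10^-6)/(0.0859) = 6.86×10^5 N/C.

E ≈ 6.86e5 N/C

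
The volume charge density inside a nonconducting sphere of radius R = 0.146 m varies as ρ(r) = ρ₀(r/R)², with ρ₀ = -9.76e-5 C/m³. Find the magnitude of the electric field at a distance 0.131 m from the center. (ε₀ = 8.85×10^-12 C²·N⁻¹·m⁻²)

By spherical symmetry E is radial; choose a Gaussian sphere of radius r = 0.131 m (r < R).
Integrate the density: Q_enc = 4π ∫₀^r ρ₀(r'/R)^2 r'² dr' = 4πρ₀ r^5/(5·R²) = -4.44×10^-7 C.
Gauss's law: E·4πr² = Q_enc/ε₀.
E = |Q_enc|/(4πε₀r²) = (4.44e-7)/(4π·8.85×10^-12·(0.131)²) = 2.33×10^5 N/C.

|E| ≈ 2.33×10^5 V/m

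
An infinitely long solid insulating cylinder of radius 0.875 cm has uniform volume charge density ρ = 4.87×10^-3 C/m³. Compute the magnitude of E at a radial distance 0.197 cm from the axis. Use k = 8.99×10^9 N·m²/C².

E ≈ 5.42×10^5 N/C

Take a coaxial cylindrical Gaussian surface of radius r = 0.197 cm and length L (r < R).
Charge inside radius r per length L is ρ·πr²·L, so λ_enc = ρπr² = 5.938×10^-8 C/m.
Applying ∮E·dA = Q_enc/ε₀ with the end caps contributing no flux:
E = 2k|λ_enc|/r = 2(8.99×10^9)(5.938×10^-8)/(0.00197) = 5.42×10^5 N/C.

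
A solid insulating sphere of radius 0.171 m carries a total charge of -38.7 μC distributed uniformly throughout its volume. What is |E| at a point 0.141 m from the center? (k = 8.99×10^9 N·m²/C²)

By spherical symmetry E is radial; choose a Gaussian sphere of radius r = 0.141 m (r < R).
For a uniform sphere the enclosed fraction is (r/R)³, so Q_enc = (-38.7 μC)(0.141/0.171)³ = -2.17×10^-5 C.
Applying ∮E·dA = Q_enc/ε₀ with Φ = E(4πr²):
E = k|Q_enc|/r² = (8.99×10^9)(2.17e-5)/(0.141)² = 9.81e6 N/C.

E ≈ 9.81×10^6 N/C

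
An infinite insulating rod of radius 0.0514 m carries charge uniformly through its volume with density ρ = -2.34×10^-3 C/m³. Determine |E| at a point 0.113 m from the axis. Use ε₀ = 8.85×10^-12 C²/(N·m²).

Coaxial Gaussian cylinder, radius r = 0.113 m, length L (r > 0.0514 m, full cross-section enclosed).
λ_enc = ρ·πR² = (-2.34×10^-3)π(0.0514)² = -1.942×10^-5 C/m.
By Gauss's law (flux through the curved wall only), E·2πrL = λ_enc L/ε₀.
E = |λ_enc|/(2πε₀r) = (1.942e-5)/(2π·8.85×10^-12·0.113) = 3.09×10^6 N/C.

E = 3.09×10^6 V/m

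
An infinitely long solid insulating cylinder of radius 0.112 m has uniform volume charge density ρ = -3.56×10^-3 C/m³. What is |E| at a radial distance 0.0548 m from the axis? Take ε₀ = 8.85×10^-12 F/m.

1.10×10^7 N/C

Take a coaxial cylindrical Gaussian surface of radius r = 0.0548 m and length L (r < R).
Enclosed charge per unit length: λ_enc = ρ·πr² = (-3.56×10^-3)π(0.0548)² = -3.359×10^-5 C/m.
By Gauss's law (flux through the curved wall only), E·2πrL = λ_enc L/ε₀.
E = |λ_enc|/(2πε₀r) = (3.359×10^-5)/(2π·8.85×10^-12·0.0548) = 1.10×10^7 N/C.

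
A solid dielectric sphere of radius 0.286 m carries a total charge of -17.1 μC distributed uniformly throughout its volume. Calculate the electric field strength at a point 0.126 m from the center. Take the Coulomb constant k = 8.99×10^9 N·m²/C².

Symmetry ⇒ E = E(r) r̂. Gaussian sphere of radius r = 0.126 m (r < R).
Only the charge within r is enclosed: Q_enc = Q·(r/R)³ = (-17.1 μC)·(0.126 m/0.286 m)³ = -1.462e-6 C.
Applying ∮E·dA = Q_enc/ε₀ with Φ = E(4πr²):
E = k|Q_enc|/r² = (8.99×10^9)(1.462e-6)/(0.126)² = 8.28×10^5 N/C.

8.28×10^5 N/C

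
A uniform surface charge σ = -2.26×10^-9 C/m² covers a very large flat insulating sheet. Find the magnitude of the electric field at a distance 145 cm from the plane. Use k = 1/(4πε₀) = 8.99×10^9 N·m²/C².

Choose a cylindrical pillbox piercing the sheet, end faces (area A) parallel to it.
Flux Φ = 2EA and Q_enc = σA, so 2EA = σA/ε₀ ⇒ E = |σ|/(2ε₀), independent of distance.
E = 2πk|σ| = 2π(8.99×10^9)(2.26e-9) = 128 N/C.

128 V/m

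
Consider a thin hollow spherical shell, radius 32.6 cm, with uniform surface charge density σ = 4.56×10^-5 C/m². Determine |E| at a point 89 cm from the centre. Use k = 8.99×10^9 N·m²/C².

Symmetry ⇒ E = E(r) r̂. Gaussian sphere of radius r = 89 cm (r > 32.6 cm).
The entire shell is enclosed: Q_enc = σ·4πR² = (4.56×10^-5)·4π·(0.326)² = 6.09×10^-5 C.
By Gauss's law, ∮E·dA = E·4πr² = Q_enc/ε₀.
E = k|Q_enc|/r² = (8.99×10^9)(6.09e-5)/(0.89)² = 6.91×10^5 N/C.

E ≈ 6.91×10^5 V/m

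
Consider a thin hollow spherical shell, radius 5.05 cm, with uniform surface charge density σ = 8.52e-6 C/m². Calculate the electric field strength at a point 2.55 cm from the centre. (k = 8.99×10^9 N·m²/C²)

Use a concentric Gaussian sphere at r = 2.55 cm (inside the shell, r < 5.05 cm).
All the charge is outside the Gaussian surface: Q_enc = 0, hence E = 0 everywhere inside the shell.

|E| = 0 N/C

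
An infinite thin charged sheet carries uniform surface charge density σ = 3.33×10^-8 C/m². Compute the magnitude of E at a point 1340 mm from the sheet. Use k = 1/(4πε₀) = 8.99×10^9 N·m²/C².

Choose a cylindrical pillbox piercing the sheet, end faces (area A) parallel to it.
Only the two end caps contribute flux: Φ = 2EA. With Q_enc = σA, Gauss's law gives E = |σ|/(2ε₀).
E = 2πk|σ| = 2π(8.99×10^9)(3.33×10^-8) = 1.88×10^3 N/C.

|E| ≈ 1.88×10^3 N/C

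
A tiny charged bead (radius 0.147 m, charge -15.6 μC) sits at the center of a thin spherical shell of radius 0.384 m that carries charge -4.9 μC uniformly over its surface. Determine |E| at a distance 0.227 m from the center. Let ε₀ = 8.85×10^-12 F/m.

E ≈ 2.72×10^6 N/C

By spherical symmetry E is radial; choose a Gaussian sphere of radius r = 0.227 m (between the bodies, 0.147 m < r < 0.384 m).
Only the inner charge is enclosed; the outer shell contributes nothing inside itself. Q_enc = -15.6 μC = -1.56e-5 C.
Applying ∮E·dA = Q_enc/ε₀ with Φ = E(4πr²):
E = |Q_enc|/(4πε₀r²) = (1.56e-5)/(4π·8.85×10^-12·(0.227)²) = 2.72×10^6 N/C.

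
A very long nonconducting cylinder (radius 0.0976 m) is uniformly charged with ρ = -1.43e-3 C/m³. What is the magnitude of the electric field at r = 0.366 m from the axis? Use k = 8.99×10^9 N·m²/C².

E ≈ 2.10×10^6 N/C

Coaxial Gaussian cylinder, radius r = 0.366 m, length L (r > 0.0976 m, full cross-section enclosed).
λ_enc = ρ·πR² = (-1.43×10^-3)π(0.0976)² = -4.279e-5 C/m.
By Gauss's law (flux through the curved wall only), E·2πrL = λ_enc L/ε₀.
E = 2k|λ_enc|/r = 2(8.99×10^9)(4.279e-5)/(0.366) = 2.10×10^6 N/C.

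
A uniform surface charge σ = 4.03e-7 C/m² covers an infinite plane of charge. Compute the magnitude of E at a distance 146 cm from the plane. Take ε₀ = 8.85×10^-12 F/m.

Choose a cylindrical pillbox piercing the sheet, end faces (area A) parallel to it.
Flux Φ = 2EA and Q_enc = σA, so 2EA = σA/ε₀ ⇒ E = |σ|/(2ε₀), independent of distance.
E = |σ|/(2ε₀) = (4.03×10^-7)/(2·8.85×10^-12) = 2.28×10^4 N/C.

|E| ≈ 2.28×10^4 V/m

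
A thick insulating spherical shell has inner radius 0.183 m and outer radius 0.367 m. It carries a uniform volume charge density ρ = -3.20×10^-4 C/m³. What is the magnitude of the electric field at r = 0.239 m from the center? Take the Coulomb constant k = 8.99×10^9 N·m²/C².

|E| = 1.59×10^6 N/C

By spherical symmetry E is radial; choose a Gaussian sphere of radius r = 0.239 m (within the shell material, 0.183 m < r < 0.367 m).
Only the shell between 0.183 m and r is enclosed: Q_enc = ρ·(4π/3)(r³ − a³) = (-3.20×10^-4)·(4π/3)·((0.239)³ − (0.183)³) = -1.008e-5 C.
Gauss's law: E·4πr² = Q_enc/ε₀.
E = k|Q_enc|/r² = (8.99×10^9)(1.008e-5)/(0.239)² = 1.59×10^6 N/C.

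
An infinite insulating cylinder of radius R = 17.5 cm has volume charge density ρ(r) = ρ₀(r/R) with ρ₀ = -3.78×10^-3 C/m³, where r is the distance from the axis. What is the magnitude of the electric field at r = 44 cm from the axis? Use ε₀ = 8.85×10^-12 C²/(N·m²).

Choose a coaxial cylinder of radius r = 44 cm (arbitrary length L) as the Gaussian surface (r > R, full charge per length enclosed).
λ_enc = 2π ∫₀^R ρ₀(r'/R)^1 r' dr' = 2πρ₀R²/3 = -2.425×10^-4 C/m.
Applying ∮E·dA = Q_enc/ε₀ with the end caps contributing no flux:
E = |λ_enc|/(2πε₀r) = (2.425×10^-4)/(2π·8.85×10^-12·0.44) = 9.91×10^6 N/C.

E ≈ 9.91e6 N/C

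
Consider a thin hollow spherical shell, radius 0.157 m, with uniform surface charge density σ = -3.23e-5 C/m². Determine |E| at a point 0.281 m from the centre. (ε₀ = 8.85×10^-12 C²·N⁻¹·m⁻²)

|E| = 1.14e6 N/C

Symmetry ⇒ E = E(r) r̂. Gaussian sphere of radius r = 0.281 m (r > 0.157 m).
The entire shell is enclosed: Q_enc = σ·4πR² = (-3.23×10^-5)·4π·(0.157)² = -1.00×10^-5 C.
Since E is radial and uniform over the Gaussian sphere, Φ = E·4πr² = Q_enc/ε₀.
E = |Q_enc|/(4πε₀r²) = (1.00×10^-5)/(4π·8.85×10^-12·(0.281)²) = 1.14e6 N/C.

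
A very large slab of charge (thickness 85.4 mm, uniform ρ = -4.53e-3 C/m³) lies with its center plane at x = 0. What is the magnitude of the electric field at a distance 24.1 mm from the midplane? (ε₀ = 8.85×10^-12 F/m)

1.23×10^7 V/m

By symmetry E is perpendicular to the slab. A Gaussian pillbox from −24.1 mm to +24.1 mm (face area A) lies entirely within the slab.
Q_enc = ρ·(2x)·A and flux = 2EA, so 2EA = 2ρxA/ε₀ ⇒ E = |ρ|x/ε₀.
E = (4.53×10^-3)(0.0241)/(8.85×10^-12) = 1.23×10^7 N/C.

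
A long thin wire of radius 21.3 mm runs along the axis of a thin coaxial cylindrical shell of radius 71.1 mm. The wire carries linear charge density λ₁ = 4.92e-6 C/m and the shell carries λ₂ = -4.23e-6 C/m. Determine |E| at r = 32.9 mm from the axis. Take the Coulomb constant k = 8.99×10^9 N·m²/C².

E ≈ 2.69×10^6 N/C

Choose a coaxial cylinder of radius r = 32.9 mm (arbitrary length L) as the Gaussian surface (between the conductors, 21.3 mm < r < 71.1 mm).
Only the inner wire is enclosed; the outer shell contributes nothing inside itself. λ_enc = λ₁ = 4.92e-6 C/m.
Gauss's law: E·2πrL = λ_enc L/ε₀.
E = 2k|λ_enc|/r = 2(8.99×10^9)(4.92e-6)/(0.0329) = 2.69e6 N/C.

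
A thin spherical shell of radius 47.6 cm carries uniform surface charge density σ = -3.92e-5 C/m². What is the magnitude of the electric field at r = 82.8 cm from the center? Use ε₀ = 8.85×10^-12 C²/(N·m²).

Use a concentric Gaussian sphere at r = 82.8 cm (r > 47.6 cm).
The entire shell is enclosed: Q_enc = σ·4πR² = (-3.92e-5)·4π·(0.476)² = -1.116e-4 C.
Since E is radial and uniform over the Gaussian sphere, Φ = E·4πr² = Q_enc/ε₀.
E = |Q_enc|/(4πε₀r²) = (1.116×10^-4)/(4π·8.85×10^-12·(0.828)²) = 1.46×10^6 N/C.

1.46×10^6 N/C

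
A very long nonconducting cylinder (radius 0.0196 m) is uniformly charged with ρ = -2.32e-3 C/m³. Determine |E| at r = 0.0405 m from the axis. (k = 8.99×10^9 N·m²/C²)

E = 1.24e6 V/m

Choose a coaxial cylinder of radius r = 0.0405 m (arbitrary length L) as the Gaussian surface (r > 0.0196 m, full cross-section enclosed).
λ_enc = ρ·πR² = (-2.32×10^-3)π(0.0196)² = -2.80×10^-6 C/m.
Since E is radial and uniform over the curved surface, Φ = E·2πrL = Q_enc/ε₀ = λ_enc L/ε₀.
E = 2k|λ_enc|/r = 2(8.99×10^9)(2.80e-6)/(0.0405) = 1.24×10^6 N/C.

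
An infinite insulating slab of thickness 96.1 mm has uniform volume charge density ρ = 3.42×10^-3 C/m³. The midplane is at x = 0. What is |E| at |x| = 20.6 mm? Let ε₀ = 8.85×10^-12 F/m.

By symmetry E is perpendicular to the slab. A Gaussian pillbox from −20.6 mm to +20.6 mm (face area A) lies entirely within the slab.
Q_enc = ρ·(2x)·A and flux = 2EA, so 2EA = 2ρxA/ε₀ ⇒ E = |ρ|x/ε₀.
E = (3.42e-3)(0.0206)/(8.85×10^-12) = 7.96×10^6 N/C.

7.96×10^6 N/C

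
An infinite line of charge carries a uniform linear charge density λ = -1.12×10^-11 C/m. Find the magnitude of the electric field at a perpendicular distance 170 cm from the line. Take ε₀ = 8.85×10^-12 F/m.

Take a coaxial cylindrical Gaussian surface of radius r = 170 cm and length L.
Q_enc = λL, so λ_enc = -1.12e-11 C/m.
Applying ∮E·dA = Q_enc/ε₀ with the end caps contributing no flux:
E = |λ_enc|/(2πε₀r) = (1.12e-11)/(2π·8.85×10^-12·1.7) = 0.118 N/C.

|E| = 0.118 N/C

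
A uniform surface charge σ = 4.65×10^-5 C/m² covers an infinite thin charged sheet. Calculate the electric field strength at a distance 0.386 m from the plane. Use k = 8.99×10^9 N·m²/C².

The symmetry is planar: E is normal to the sheet and the same magnitude on both sides. Take a pillbox straddling the sheet with end-cap area A.
Flux Φ = 2EA and Q_enc = σA, so 2EA = σA/ε₀ ⇒ E = |σ|/(2ε₀), independent of distance.
E = 2πk|σ| = 2π(8.99×10^9)(4.65×10^-5) = 2.63×10^6 N/C.

|E| = 2.63×10^6 V/m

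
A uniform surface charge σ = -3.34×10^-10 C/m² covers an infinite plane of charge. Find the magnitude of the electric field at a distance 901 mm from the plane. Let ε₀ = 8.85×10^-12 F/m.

|E| ≈ 18.9 V/m

By planar symmetry E is perpendicular to the sheet and uniform; use a Gaussian pillbox with flat faces of area A on each side of the sheet.
Flux Φ = 2EA and Q_enc = σA, so 2EA = σA/ε₀ ⇒ E = |σ|/(2ε₀), independent of distance.
E = |σ|/(2ε₀) = (3.34e-10)/(2·8.85×10^-12) = 18.9 N/C.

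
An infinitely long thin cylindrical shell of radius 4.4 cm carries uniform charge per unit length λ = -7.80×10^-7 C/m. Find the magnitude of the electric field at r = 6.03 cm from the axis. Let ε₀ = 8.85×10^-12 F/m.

E ≈ 2.33×10^5 V/m

Choose a coaxial cylinder of radius r = 6.03 cm (arbitrary length L) as the Gaussian surface (r > 4.4 cm).
The full line charge is enclosed: λ_enc = -7.80×10^-7 C/m.
Since E is radial and uniform over the curved surface, Φ = E·2πrL = Q_enc/ε₀ = λ_enc L/ε₀.
E = |λ_enc|/(2πε₀r) = (7.80e-7)/(2π·8.85×10^-12·0.0603) = 2.33e5 N/C.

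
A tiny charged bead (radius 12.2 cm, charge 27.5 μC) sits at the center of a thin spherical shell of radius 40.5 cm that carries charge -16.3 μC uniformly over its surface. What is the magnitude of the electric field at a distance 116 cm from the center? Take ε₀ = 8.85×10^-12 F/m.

Take a concentric spherical Gaussian surface of radius r = 116 cm (r > 40.5 cm, enclosing both).
Q_enc = (27.5 μC) + (-16.3 μC) = 1.12×10^-5 C.
Gauss's law: E·4πr² = Q_enc/ε₀.
E = |Q_enc|/(4πε₀r²) = (1.12×10^-5)/(4π·8.85×10^-12·(1.16)²) = 7.48e4 N/C.

E ≈ 7.48×10^4 N/C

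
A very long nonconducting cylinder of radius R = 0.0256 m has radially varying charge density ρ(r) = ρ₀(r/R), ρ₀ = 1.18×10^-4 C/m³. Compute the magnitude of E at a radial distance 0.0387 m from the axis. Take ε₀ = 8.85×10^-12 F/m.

|E| ≈ 7.53e4 N/C

By cylindrical symmetry E is radial; use a coaxial Gaussian cylinder of radius 0.0387 m and length L (r > R, full charge per length enclosed).
λ_enc = 2π ∫₀^R ρ₀(r'/R)^1 r' dr' = 2πρ₀R²/3 = 1.62×10^-7 C/m.
By Gauss's law (flux through the curved wall only), E·2πrL = λ_enc L/ε₀.
E = |λ_enc|/(2πε₀r) = (1.62e-7)/(2π·8.85×10^-12·0.0387) = 7.53×10^4 N/C.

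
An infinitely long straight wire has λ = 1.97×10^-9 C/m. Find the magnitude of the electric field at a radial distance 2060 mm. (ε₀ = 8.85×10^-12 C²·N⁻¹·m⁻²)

By cylindrical symmetry E is radial; use a coaxial Gaussian cylinder of radius 2060 mm and length L.
Q_enc = λL, so λ_enc = 1.97×10^-9 C/m.
By Gauss's law (flux through the curved wall only), E·2πrL = λ_enc L/ε₀.
E = |λ_enc|/(2πε₀r) = (1.97e-9)/(2π·8.85×10^-12·2.06) = 17.2 N/C.

|E| ≈ 17.2 V/m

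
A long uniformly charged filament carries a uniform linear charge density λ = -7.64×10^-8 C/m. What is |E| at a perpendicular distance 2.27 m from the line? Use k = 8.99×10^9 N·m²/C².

|E| ≈ 605 N/C

Choose a coaxial cylinder of radius r = 2.27 m (arbitrary length L) as the Gaussian surface.
Q_enc = λL, so λ_enc = -7.64×10^-8 C/m.
Since E is radial and uniform over the curved surface, Φ = E·2πrL = Q_enc/ε₀ = λ_enc L/ε₀.
E = 2k|λ_enc|/r = 2(8.99×10^9)(7.64×10^-8)/(2.27) = 605 N/C.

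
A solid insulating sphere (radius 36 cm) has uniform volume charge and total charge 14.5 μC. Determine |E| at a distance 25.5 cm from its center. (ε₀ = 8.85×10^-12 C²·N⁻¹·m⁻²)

E = 7.13×10^5 N/C

Use a concentric Gaussian sphere at r = 25.5 cm (r < R).
For a uniform sphere the enclosed fraction is (r/R)³, so Q_enc = (14.5 μC)(0.255/0.36)³ = 5.153×10^-6 C.
Applying ∮E·dA = Q_enc/ε₀ with Φ = E(4πr²):
E = |Q_enc|/(4πε₀r²) = (5.153e-6)/(4π·8.85×10^-12·(0.255)²) = 7.13e5 N/C.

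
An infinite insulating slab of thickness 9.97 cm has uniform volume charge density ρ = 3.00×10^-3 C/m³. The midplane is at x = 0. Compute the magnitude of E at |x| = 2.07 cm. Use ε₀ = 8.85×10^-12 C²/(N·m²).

By symmetry E is perpendicular to the slab. A Gaussian pillbox from −2.07 cm to +2.07 cm (face area A) lies entirely within the slab.
Q_enc = ρ·(2x)·A and flux = 2EA, so 2EA = 2ρxA/ε₀ ⇒ E = |ρ|x/ε₀.
E = (3.00×10^-3)(0.0207)/(8.85×10^-12) = 7.02e6 N/C.

E ≈ 7.02e6 N/C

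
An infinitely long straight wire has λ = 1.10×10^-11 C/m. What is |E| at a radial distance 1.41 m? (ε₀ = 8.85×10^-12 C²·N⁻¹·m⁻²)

|E| = 0.14 N/C

Take a coaxial cylindrical Gaussian surface of radius r = 1.41 m and length L.
Q_enc = λL, so λ_enc = 1.10×10^-11 C/m.
By Gauss's law (flux through the curved wall only), E·2πrL = λ_enc L/ε₀.
E = |λ_enc|/(2πε₀r) = (1.10e-11)/(2π·8.85×10^-12·1.41) = 0.14 N/C.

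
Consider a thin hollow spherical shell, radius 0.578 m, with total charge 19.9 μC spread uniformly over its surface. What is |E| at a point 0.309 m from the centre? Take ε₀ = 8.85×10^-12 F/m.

Use a concentric Gaussian sphere at r = 0.309 m (inside the shell, r < 0.578 m).
No charge lies within this surface, so Q_enc = 0 and Gauss's law gives E·4πr² = 0 ⇒ E = 0.

E = 0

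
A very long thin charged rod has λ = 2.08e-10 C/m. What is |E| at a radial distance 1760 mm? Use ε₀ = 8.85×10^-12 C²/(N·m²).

By cylindrical symmetry E is radial; use a coaxial Gaussian cylinder of radius 1760 mm and length L.
Q_enc = λL, so λ_enc = 2.08e-10 C/m.
By Gauss's law (flux through the curved wall only), E·2πrL = λ_enc L/ε₀.
E = |λ_enc|/(2πε₀r) = (2.08×10^-10)/(2π·8.85×10^-12·1.76) = 2.13 N/C.

E ≈ 2.13 N/C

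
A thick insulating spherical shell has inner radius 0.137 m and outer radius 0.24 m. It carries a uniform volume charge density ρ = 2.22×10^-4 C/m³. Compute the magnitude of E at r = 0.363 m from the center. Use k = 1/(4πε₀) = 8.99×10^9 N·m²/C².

7.14×10^5 N/C

Symmetry ⇒ E = E(r) r̂. Gaussian sphere of radius r = 0.363 m (r > 0.24 m, enclosing the whole shell).
Q_enc = ρ·(4π/3)(b³ − a³) = (2.22e-4)·(4π/3)·((0.24)³ − (0.137)³) = 1.046×10^-5 C.
Gauss's law: E·4πr² = Q_enc/ε₀.
E = k|Q_enc|/r² = (8.99×10^9)(1.046×10^-5)/(0.363)² = 7.14×10^5 N/C.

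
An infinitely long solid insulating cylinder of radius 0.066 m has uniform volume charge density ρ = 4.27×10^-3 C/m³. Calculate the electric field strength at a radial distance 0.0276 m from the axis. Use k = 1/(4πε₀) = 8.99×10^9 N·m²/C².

|E| = 6.66e6 V/m

By cylindrical symmetry E is radial; use a coaxial Gaussian cylinder of radius 0.0276 m and length L (r < R).
Charge inside radius r per length L is ρ·πr²·L, so λ_enc = ρπr² = 1.022×10^-5 C/m.
Applying ∮E·dA = Q_enc/ε₀ with the end caps contributing no flux:
E = 2k|λ_enc|/r = 2(8.99×10^9)(1.022e-5)/(0.0276) = 6.66×10^6 N/C.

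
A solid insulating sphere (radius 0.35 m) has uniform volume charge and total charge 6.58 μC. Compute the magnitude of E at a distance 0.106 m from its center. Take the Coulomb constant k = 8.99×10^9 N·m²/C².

|E| = 1.46×10^5 V/m

Symmetry ⇒ E = E(r) r̂. Gaussian sphere of radius r = 0.106 m (r < R).
Only the charge within r is enclosed: Q_enc = Q·(r/R)³ = (6.58 μC)·(0.106 m/0.35 m)³ = 1.828e-7 C.
By Gauss's law, ∮E·dA = E·4πr² = Q_enc/ε₀.
E = k|Q_enc|/r² = (8.99×10^9)(1.828e-7)/(0.106)² = 1.46×10^5 N/C.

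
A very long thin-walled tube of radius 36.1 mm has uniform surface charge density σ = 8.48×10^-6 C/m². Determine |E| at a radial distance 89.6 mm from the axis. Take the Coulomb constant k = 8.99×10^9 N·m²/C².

Coaxial Gaussian cylinder, radius r = 89.6 mm, length L (r > 36.1 mm).
The whole shell is enclosed: λ_enc = σ·2πR = (8.48×10^-6)·2π·(0.0361) = 1.923×10^-6 C/m.
Applying ∮E·dA = Q_enc/ε₀ with the end caps contributing no flux:
E = 2k|λ_enc|/r = 2(8.99×10^9)(1.923×10^-6)/(0.0896) = 3.86×10^5 N/C.

3.86×10^5 N/C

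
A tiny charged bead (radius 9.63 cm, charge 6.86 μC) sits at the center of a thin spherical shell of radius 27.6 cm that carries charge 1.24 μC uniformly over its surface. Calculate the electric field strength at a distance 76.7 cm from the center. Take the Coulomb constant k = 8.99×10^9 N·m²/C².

Take a concentric spherical Gaussian surface of radius r = 76.7 cm (r > 27.6 cm, enclosing both).
Q_enc = (6.86 μC) + (1.24 μC) = 8.10×10^-6 C.
Since E is radial and uniform over the Gaussian sphere, Φ = E·4πr² = Q_enc/ε₀.
E = k|Q_enc|/r² = (8.99×10^9)(8.10×10^-6)/(0.767)² = 1.24×10^5 N/C.

E ≈ 1.24×10^5 N/C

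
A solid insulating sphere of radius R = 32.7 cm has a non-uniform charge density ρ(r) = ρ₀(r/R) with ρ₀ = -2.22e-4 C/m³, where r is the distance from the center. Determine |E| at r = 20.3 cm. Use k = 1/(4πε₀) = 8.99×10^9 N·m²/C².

|E| = 7.90e5 V/m

Use a concentric Gaussian sphere at r = 20.3 cm (r < R).
Q_enc = ∫₀^r ρ(r')·4πr'² dr' = (4πρ₀/R) ∫₀^r r'^3 dr' = 4πρ₀ r^4/(4·R) = -3.622×10^-6 C.
Since E is radial and uniform over the Gaussian sphere, Φ = E·4πr² = Q_enc/ε₀.
E = k|Q_enc|/r² = (8.99×10^9)(3.622e-6)/(0.203)² = 7.90×10^5 N/C.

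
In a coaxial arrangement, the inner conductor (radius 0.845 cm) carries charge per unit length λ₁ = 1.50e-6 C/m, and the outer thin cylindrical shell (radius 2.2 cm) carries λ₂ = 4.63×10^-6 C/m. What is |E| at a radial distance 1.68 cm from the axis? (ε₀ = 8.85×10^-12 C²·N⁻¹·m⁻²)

Choose a coaxial cylinder of radius r = 1.68 cm (arbitrary length L) as the Gaussian surface (between the conductors, 0.845 cm < r < 2.2 cm).
The shell at 2.2 cm lies outside the Gaussian surface, so λ_enc = λ₁ = 1.50×10^-6 C/m.
Gauss's law: E·2πrL = λ_enc L/ε₀.
E = |λ_enc|/(2πε₀r) = (1.50e-6)/(2π·8.85×10^-12·0.0168) = 1.61×10^6 N/C.

1.61e6 N/C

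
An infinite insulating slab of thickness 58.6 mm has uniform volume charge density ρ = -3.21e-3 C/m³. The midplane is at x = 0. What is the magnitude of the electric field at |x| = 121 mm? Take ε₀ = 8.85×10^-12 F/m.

E = 1.06×10^7 N/C

The point |x| = 121 mm lies outside the slab (half-thickness 0.0293 m). A symmetric pillbox spanning the full slab encloses Q_enc = ρ·d·A.
Flux = 2EA ⇒ E = |ρ|d/(2ε₀), independent of distance outside.
E = (3.21e-3)(0.0586)/(2·8.85×10^-12) = 1.06×10^7 N/C.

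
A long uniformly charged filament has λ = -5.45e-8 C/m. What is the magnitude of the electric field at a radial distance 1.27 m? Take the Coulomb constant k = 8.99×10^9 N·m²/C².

E ≈ 772 N/C

Coaxial Gaussian cylinder, radius r = 1.27 m, length L.
Q_enc = λL, so λ_enc = -5.45e-8 C/m.
Since E is radial and uniform over the curved surface, Φ = E·2πrL = Q_enc/ε₀ = λ_enc L/ε₀.
E = 2k|λ_enc|/r = 2(8.99×10^9)(5.45e-8)/(1.27) = 772 N/C.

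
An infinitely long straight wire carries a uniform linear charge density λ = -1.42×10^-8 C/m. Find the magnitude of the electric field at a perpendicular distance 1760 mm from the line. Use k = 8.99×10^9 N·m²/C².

Take a coaxial cylindrical Gaussian surface of radius r = 1760 mm and length L.
Q_enc = λL, so λ_enc = -1.42e-8 C/m.
By Gauss's law (flux through the curved wall only), E·2πrL = λ_enc L/ε₀.
E = 2k|λ_enc|/r = 2(8.99×10^9)(1.42×10^-8)/(1.76) = 145 N/C.

E = 145 V/m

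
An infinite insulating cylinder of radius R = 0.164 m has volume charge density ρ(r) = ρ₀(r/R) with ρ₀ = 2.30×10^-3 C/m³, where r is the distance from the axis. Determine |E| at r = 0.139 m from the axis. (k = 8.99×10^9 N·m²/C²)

Choose a coaxial cylinder of radius r = 0.139 m (arbitrary length L) as the Gaussian surface (r < R).
λ_enc = ∫₀^r ρ(r')·2πr' dr' = (2πρ₀/R)·r^3/3 = 7.888e-5 C/m.
Since E is radial and uniform over the curved surface, Φ = E·2πrL = Q_enc/ε₀ = λ_enc L/ε₀.
E = 2k|λ_enc|/r = 2(8.99×10^9)(7.888×10^-5)/(0.139) = 1.02×10^7 N/C.

|E| ≈ 1.02×10^7 V/m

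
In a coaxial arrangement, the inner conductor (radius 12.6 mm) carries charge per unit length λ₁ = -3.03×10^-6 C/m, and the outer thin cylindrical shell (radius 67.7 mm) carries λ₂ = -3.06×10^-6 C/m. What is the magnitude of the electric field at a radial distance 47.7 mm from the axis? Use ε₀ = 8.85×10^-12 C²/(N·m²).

Take a coaxial cylindrical Gaussian surface of radius r = 47.7 mm and length L (between the conductors, 12.6 mm < r < 67.7 mm).
Only the inner wire is enclosed; the outer shell contributes nothing inside itself. λ_enc = λ₁ = -3.03×10^-6 C/m.
Applying ∮E·dA = Q_enc/ε₀ with the end caps contributing no flux:
E = |λ_enc|/(2πε₀r) = (3.03×10^-6)/(2π·8.85×10^-12·0.0477) = 1.14×10^6 N/C.

E ≈ 1.14×10^6 V/m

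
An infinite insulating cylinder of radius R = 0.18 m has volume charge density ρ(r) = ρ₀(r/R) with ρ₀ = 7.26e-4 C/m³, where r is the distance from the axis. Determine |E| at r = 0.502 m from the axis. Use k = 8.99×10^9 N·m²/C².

|E| ≈ 1.76×10^6 N/C

Coaxial Gaussian cylinder, radius r = 0.502 m, length L (r > R, full charge per length enclosed).
λ_enc = 2π ∫₀^R ρ₀(r'/R)^1 r' dr' = 2πρ₀R²/3 = 4.927×10^-5 C/m.
Applying ∮E·dA = Q_enc/ε₀ with the end caps contributing no flux:
E = 2k|λ_enc|/r = 2(8.99×10^9)(4.927e-5)/(0.502) = 1.76×10^6 N/C.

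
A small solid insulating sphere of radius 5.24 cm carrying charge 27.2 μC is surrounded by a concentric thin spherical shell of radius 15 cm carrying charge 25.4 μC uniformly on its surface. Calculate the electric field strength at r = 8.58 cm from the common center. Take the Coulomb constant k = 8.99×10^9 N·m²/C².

E = 3.32e7 N/C

Symmetry ⇒ E = E(r) r̂. Gaussian sphere of radius r = 8.58 cm (between the bodies, 5.24 cm < r < 15 cm).
The shell at 15 cm lies outside the Gaussian surface, so Q_enc = 27.2 μC = 2.72×10^-5 C.
By Gauss's law, ∮E·dA = E·4πr² = Q_enc/ε₀.
E = k|Q_enc|/r² = (8.99×10^9)(2.72×10^-5)/(0.0858)² = 3.32e7 N/C.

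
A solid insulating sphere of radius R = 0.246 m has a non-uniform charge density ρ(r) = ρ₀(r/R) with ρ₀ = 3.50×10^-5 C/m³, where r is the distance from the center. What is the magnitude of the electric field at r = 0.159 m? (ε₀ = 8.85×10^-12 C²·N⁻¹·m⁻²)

Take a concentric spherical Gaussian surface of radius r = 0.159 m (r < R).
Integrate the density: Q_enc = 4π ∫₀^r ρ₀(r'/R)^1 r'² dr' = 4πρ₀ r^4/(4·R) = 2.857×10^-7 C.
Since E is radial and uniform over the Gaussian sphere, Φ = E·4πr² = Q_enc/ε₀.
E = |Q_enc|/(4πε₀r²) = (2.857×10^-7)/(4π·8.85×10^-12·(0.159)²) = 1.02×10^5 N/C.

E = 1.02×10^5 V/m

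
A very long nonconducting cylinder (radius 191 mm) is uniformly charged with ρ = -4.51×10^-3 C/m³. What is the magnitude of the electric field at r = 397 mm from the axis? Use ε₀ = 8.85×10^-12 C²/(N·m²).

Choose a coaxial cylinder of radius r = 397 mm (arbitrary length L) as the Gaussian surface (r > 191 mm, full cross-section enclosed).
λ_enc = ρ·πR² = (-4.51×10^-3)π(0.191)² = -5.169×10^-4 C/m.
Since E is radial and uniform over the curved surface, Φ = E·2πrL = Q_enc/ε₀ = λ_enc L/ε₀.
E = |λ_enc|/(2πε₀r) = (5.169×10^-4)/(2π·8.85×10^-12·0.397) = 2.34e7 N/C.

E = 2.34×10^7 N/C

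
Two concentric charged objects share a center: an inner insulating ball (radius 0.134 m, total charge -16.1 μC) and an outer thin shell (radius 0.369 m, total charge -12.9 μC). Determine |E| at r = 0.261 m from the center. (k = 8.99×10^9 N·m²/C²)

|E| = 2.12e6 N/C

By spherical symmetry E is radial; choose a Gaussian sphere of radius r = 0.261 m (between the bodies, 0.134 m < r < 0.369 m).
Only the inner charge is enclosed; the outer shell contributes nothing inside itself. Q_enc = -16.1 μC = -1.61×10^-5 C.
Applying ∮E·dA = Q_enc/ε₀ with Φ = E(4πr²):
E = k|Q_enc|/r² = (8.99×10^9)(1.61×10^-5)/(0.261)² = 2.12e6 N/C.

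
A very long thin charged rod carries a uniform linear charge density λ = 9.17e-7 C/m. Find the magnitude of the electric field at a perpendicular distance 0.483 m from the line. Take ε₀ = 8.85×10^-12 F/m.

Choose a coaxial cylinder of radius r = 0.483 m (arbitrary length L) as the Gaussian surface.
Q_enc = λL, so λ_enc = 9.17×10^-7 C/m.
By Gauss's law (flux through the curved wall only), E·2πrL = λ_enc L/ε₀.
E = |λ_enc|/(2πε₀r) = (9.17×10^-7)/(2π·8.85×10^-12·0.483) = 3.41×10^4 N/C.

E = 3.41e4 N/C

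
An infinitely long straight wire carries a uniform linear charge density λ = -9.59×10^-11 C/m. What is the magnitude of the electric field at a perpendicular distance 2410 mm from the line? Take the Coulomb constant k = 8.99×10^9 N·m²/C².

|E| ≈ 0.715 V/m

Coaxial Gaussian cylinder, radius r = 2410 mm, length L.
Q_enc = λL, so λ_enc = -9.59e-11 C/m.
Since E is radial and uniform over the curved surface, Φ = E·2πrL = Q_enc/ε₀ = λ_enc L/ε₀.
E = 2k|λ_enc|/r = 2(8.99×10^9)(9.59×10^-11)/(2.41) = 0.715 N/C.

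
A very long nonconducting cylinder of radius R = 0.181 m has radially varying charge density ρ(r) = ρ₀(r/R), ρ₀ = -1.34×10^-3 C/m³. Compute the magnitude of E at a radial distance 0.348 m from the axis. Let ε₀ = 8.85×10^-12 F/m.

E ≈ 4.75e6 N/C

Take a coaxial cylindrical Gaussian surface of radius r = 0.348 m and length L (r > R, full charge per length enclosed).
λ_enc = 2π ∫₀^R ρ₀(r'/R)^1 r' dr' = 2πρ₀R²/3 = -9.194×10^-5 C/m.
Gauss's law: E·2πrL = λ_enc L/ε₀.
E = |λ_enc|/(2πε₀r) = (9.194×10^-5)/(2π·8.85×10^-12·0.348) = 4.75×10^6 N/C.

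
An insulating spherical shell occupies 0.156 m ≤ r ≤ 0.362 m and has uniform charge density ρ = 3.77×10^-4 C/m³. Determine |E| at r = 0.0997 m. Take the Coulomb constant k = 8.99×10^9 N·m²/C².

Symmetry ⇒ E = E(r) r̂. Gaussian sphere of radius r = 0.0997 m (r < 0.156 m, inside the empty cavity).
No charge is enclosed, so by Gauss's law E·4πr² = 0 ⇒ E = 0.

E = 0 (no enclosed charge)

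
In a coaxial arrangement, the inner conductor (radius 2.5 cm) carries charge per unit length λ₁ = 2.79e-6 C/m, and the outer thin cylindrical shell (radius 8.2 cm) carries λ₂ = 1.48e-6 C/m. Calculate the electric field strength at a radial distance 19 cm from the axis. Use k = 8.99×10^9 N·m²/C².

By cylindrical symmetry E is radial; use a coaxial Gaussian cylinder of radius 19 cm and length L (r > 8.2 cm, enclosing both).
λ_enc = λ₁ + λ₂ = (2.79×10^-6) + (1.48×10^-6) = 4.27×10^-6 C/m.
Gauss's law: E·2πrL = λ_enc L/ε₀.
E = 2k|λ_enc|/r = 2(8.99×10^9)(4.27×10^-6)/(0.19) = 4.04×10^5 N/C.

|E| = 4.04×10^5 N/C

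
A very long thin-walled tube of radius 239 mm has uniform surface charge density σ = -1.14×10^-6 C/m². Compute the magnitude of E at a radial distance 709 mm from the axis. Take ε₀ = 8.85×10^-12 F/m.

4.34×10^4 V/m

Take a coaxial cylindrical Gaussian surface of radius r = 709 mm and length L (r > 239 mm).
The whole shell is enclosed: λ_enc = σ·2πR = (-1.14×10^-6)·2π·(0.239) = -1.712×10^-6 C/m.
Applying ∮E·dA = Q_enc/ε₀ with the end caps contributing no flux:
E = |λ_enc|/(2πε₀r) = (1.712×10^-6)/(2π·8.85×10^-12·0.709) = 4.34×10^4 N/C.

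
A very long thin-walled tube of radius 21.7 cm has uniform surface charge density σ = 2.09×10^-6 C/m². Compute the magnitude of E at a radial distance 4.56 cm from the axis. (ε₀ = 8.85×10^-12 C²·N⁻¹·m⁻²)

Choose a coaxial cylinder of radius r = 4.56 cm (arbitrary length L) as the Gaussian surface (r < 21.7 cm, inside the shell).
All the surface charge lies outside this cylinder: Q_enc = 0, hence E = 0.

E = 0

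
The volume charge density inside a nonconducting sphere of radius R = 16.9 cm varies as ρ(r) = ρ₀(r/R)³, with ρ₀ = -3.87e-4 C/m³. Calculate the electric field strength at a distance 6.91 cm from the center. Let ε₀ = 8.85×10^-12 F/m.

|E| = 3.44e4 N/C

Symmetry ⇒ E = E(r) r̂. Gaussian sphere of radius r = 6.91 cm (r < R).
Integrate the density: Q_enc = 4π ∫₀^r ρ₀(r'/R)^3 r'² dr' = 4πρ₀ r^6/(6·R³) = -1.828×10^-8 C.
By Gauss's law, ∮E·dA = E·4πr² = Q_enc/ε₀.
E = |Q_enc|/(4πε₀r²) = (1.828×10^-8)/(4π·8.85×10^-12·(0.0691)²) = 3.44×10^4 N/C.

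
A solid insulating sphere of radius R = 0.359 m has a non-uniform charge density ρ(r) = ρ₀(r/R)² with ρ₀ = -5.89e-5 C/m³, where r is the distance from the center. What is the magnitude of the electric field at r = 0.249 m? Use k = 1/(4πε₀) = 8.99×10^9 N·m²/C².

E ≈ 1.59×10^5 N/C

Symmetry ⇒ E = E(r) r̂. Gaussian sphere of radius r = 0.249 m (r < R).
Q_enc = ∫₀^r ρ(r')·4πr'² dr' = (4πρ₀/R²) ∫₀^r r'^4 dr' = 4πρ₀ r^5/(5·R²) = -1.099×10^-6 C.
Applying ∮E·dA = Q_enc/ε₀ with Φ = E(4πr²):
E = k|Q_enc|/r² = (8.99×10^9)(1.099×10^-6)/(0.249)² = 1.59e5 N/C.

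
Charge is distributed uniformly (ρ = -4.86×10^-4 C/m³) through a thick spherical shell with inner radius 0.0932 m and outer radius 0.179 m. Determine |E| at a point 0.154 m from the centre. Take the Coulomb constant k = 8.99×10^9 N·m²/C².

Take a concentric spherical Gaussian surface of radius r = 0.154 m (within the shell material, 0.0932 m < r < 0.179 m).
Only the shell between 0.0932 m and r is enclosed: Q_enc = ρ·(4π/3)(r³ − a³) = (-4.86×10^-4)·(4π/3)·((0.154)³ − (0.0932)³) = -5.787×10^-6 C.
Gauss's law: E·4πr² = Q_enc/ε₀.
E = k|Q_enc|/r² = (8.99×10^9)(5.787×10^-6)/(0.154)² = 2.19×10^6 N/C.

E ≈ 2.19×10^6 N/C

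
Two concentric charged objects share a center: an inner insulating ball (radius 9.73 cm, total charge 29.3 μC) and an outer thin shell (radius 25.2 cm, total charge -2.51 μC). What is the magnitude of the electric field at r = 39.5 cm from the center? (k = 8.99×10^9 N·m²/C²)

By spherical symmetry E is radial; choose a Gaussian sphere of radius r = 39.5 cm (r > 25.2 cm, enclosing both).
Q_enc = (29.3 μC) + (-2.51 μC) = 2.679e-5 C.
Since E is radial and uniform over the Gaussian sphere, Φ = E·4πr² = Q_enc/ε₀.
E = k|Q_enc|/r² = (8.99×10^9)(2.679×10^-5)/(0.395)² = 1.54×10^6 N/C.

E ≈ 1.54×10^6 V/m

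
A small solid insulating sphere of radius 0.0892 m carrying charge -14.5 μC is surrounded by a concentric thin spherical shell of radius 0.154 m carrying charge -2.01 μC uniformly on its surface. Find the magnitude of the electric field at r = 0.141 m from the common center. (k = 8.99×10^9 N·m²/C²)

Symmetry ⇒ E = E(r) r̂. Gaussian sphere of radius r = 0.141 m (between the bodies, 0.0892 m < r < 0.154 m).
The shell at 0.154 m lies outside the Gaussian surface, so Q_enc = -14.5 μC = -1.45×10^-5 C.
Since E is radial and uniform over the Gaussian sphere, Φ = E·4πr² = Q_enc/ε₀.
E = k|Q_enc|/r² = (8.99×10^9)(1.45×10^-5)/(0.141)² = 6.56e6 N/C.

|E| ≈ 6.56×10^6 V/m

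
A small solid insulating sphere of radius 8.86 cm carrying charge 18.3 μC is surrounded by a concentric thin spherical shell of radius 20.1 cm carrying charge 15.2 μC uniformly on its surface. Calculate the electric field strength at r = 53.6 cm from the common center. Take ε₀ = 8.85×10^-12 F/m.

By spherical symmetry E is radial; choose a Gaussian sphere of radius r = 53.6 cm (r > 20.1 cm, enclosing both).
Q_enc = (18.3 μC) + (15.2 μC) = 3.35e-5 C.
By Gauss's law, ∮E·dA = E·4πr² = Q_enc/ε₀.
E = |Q_enc|/(4πε₀r²) = (3.35e-5)/(4π·8.85×10^-12·(0.536)²) = 1.05e6 N/C.

E = 1.05×10^6 V/m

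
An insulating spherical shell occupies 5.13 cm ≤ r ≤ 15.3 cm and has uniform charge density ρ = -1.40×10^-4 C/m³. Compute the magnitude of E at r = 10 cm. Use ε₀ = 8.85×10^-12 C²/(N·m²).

Symmetry ⇒ E = E(r) r̂. Gaussian sphere of radius r = 10 cm (within the shell material, 5.13 cm < r < 15.3 cm).
Enclosed charge is the volume from a to r: Q_enc = (4π/3)ρ(r³ − a³) = -5.073e-7 C.
Gauss's law: E·4πr² = Q_enc/ε₀.
E = |Q_enc|/(4πε₀r²) = (5.073×10^-7)/(4π·8.85×10^-12·(0.1)²) = 4.56e5 N/C.

4.56×10^5 N/C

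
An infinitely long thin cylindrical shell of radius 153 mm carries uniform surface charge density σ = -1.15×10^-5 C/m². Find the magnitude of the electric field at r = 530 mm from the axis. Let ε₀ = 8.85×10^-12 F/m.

|E| ≈ 3.75e5 V/m

Coaxial Gaussian cylinder, radius r = 530 mm, length L (r > 153 mm).
The whole shell is enclosed: λ_enc = σ·2πR = (-1.15×10^-5)·2π·(0.153) = -1.106e-5 C/m.
Since E is radial and uniform over the curved surface, Φ = E·2πrL = Q_enc/ε₀ = λ_enc L/ε₀.
E = |λ_enc|/(2πε₀r) = (1.106×10^-5)/(2π·8.85×10^-12·0.53) = 3.75×10^5 N/C.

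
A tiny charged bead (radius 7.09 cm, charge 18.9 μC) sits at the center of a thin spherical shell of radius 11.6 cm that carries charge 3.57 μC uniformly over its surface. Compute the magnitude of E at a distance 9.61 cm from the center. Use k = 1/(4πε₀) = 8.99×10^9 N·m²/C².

|E| ≈ 1.84e7 V/m

Use a concentric Gaussian sphere at r = 9.61 cm (between the bodies, 7.09 cm < r < 11.6 cm).
Only the inner charge is enclosed; the outer shell contributes nothing inside itself. Q_enc = 18.9 μC = 1.89×10^-5 C.
Gauss's law: E·4πr² = Q_enc/ε₀.
E = k|Q_enc|/r² = (8.99×10^9)(1.89×10^-5)/(0.0961)² = 1.84×10^7 N/C.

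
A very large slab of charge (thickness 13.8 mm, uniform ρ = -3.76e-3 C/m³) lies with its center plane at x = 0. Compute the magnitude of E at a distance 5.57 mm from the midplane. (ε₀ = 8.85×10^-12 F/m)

E ≈ 2.37e6 V/m

By symmetry E is perpendicular to the slab. A Gaussian pillbox from −5.57 mm to +5.57 mm (face area A) lies entirely within the slab.
Q_enc = ρ·(2x)·A and flux = 2EA, so 2EA = 2ρxA/ε₀ ⇒ E = |ρ|x/ε₀.
E = (3.76×10^-3)(0.00557)/(8.85×10^-12) = 2.37×10^6 N/C.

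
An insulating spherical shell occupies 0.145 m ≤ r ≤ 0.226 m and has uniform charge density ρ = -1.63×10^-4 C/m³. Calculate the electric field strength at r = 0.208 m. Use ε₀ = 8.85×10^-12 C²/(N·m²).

Symmetry ⇒ E = E(r) r̂. Gaussian sphere of radius r = 0.208 m (within the shell material, 0.145 m < r < 0.226 m).
Enclosed charge is the volume from a to r: Q_enc = (4π/3)ρ(r³ − a³) = -4.063×10^-6 C.
By Gauss's law, ∮E·dA = E·4πr² = Q_enc/ε₀.
E = |Q_enc|/(4πε₀r²) = (4.063×10^-6)/(4π·8.85×10^-12·(0.208)²) = 8.44×10^5 N/C.

E = 8.44×10^5 N/C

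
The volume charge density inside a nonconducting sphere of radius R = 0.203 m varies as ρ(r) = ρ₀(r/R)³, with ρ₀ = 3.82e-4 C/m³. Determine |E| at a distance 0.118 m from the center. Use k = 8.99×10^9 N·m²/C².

E = 1.67×10^5 N/C

By spherical symmetry E is radial; choose a Gaussian sphere of radius r = 0.118 m (r < R).
Integrate the density: Q_enc = 4π ∫₀^r ρ₀(r'/R)^3 r'² dr' = 4πρ₀ r^6/(6·R³) = 2.582×10^-7 C.
By Gauss's law, ∮E·dA = E·4πr² = Q_enc/ε₀.
E = k|Q_enc|/r² = (8.99×10^9)(2.582×10^-7)/(0.118)² = 1.67×10^5 N/C.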